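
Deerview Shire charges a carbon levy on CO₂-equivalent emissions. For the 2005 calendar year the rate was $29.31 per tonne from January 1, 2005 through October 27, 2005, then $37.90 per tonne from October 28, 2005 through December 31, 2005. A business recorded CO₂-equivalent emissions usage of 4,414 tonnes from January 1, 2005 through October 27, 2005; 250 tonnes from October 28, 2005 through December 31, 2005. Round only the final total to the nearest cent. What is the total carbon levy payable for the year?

$138849.34

January 1 – October 27, 2005: 4,414 tonnes at $29.31/tonne → $129374.34
October 28 – December 31, 2005: 250 tonnes at $37.90/tonne → $9475.00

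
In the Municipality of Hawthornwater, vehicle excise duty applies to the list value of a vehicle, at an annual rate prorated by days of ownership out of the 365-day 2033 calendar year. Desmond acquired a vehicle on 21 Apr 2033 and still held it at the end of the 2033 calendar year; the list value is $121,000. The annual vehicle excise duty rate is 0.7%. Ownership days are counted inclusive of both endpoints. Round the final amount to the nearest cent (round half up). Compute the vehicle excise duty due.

$591.74

Days held (21 Apr – 31 Dec 2033): 255 out of 365
Tax = $121,000 × 0.7% × 255/365 = $591.7397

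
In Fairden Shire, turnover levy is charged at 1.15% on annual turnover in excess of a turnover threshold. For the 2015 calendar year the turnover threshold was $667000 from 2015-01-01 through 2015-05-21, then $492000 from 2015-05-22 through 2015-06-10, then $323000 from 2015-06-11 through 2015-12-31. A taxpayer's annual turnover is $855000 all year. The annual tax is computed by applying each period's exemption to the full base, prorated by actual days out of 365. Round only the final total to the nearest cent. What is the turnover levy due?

2015-01-01 to 2015-05-21: 141 days, exemption $667000 → ($855000 − $667000) × 1.15% × 141/365 = $835.1836
2015-05-22 to 2015-06-10: 20 days, exemption $492000 → ($855000 − $492000) × 1.15% × 20/365 = $228.7397
2015-06-11 to 2015-12-31: 204 days, exemption $323000 → ($855000 − $323000) × 1.15% × 204/365 = $3419.3753
Total = $4483.2986

$4483.30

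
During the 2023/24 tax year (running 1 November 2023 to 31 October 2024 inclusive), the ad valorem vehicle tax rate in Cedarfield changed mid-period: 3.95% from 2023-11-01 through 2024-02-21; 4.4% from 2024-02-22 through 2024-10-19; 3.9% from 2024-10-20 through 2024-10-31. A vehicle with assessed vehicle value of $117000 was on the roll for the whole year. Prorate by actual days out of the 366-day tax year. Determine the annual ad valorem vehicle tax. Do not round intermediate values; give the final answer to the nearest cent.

$4966.27

2023-11-01 to 2024-02-21: 113 days at 3.95% → $117000 × 3.95% × 113/366 = $1426.8566
2024-02-22 to 2024-10-19: 241 days at 4.4% → $117000 × 4.4% × 241/366 = $3389.8033
2024-10-20 to 2024-10-31: 12 days at 3.9% → $117000 × 3.9% × 12/366 = $149.6066
Total = $4966.2664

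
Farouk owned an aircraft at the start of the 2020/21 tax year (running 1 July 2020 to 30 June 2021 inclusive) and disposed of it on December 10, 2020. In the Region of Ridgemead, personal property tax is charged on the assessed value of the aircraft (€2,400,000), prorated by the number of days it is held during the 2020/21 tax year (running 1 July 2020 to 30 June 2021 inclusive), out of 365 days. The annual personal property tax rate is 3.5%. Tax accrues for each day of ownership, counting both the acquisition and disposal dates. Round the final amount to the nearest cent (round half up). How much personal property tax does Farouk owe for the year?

Days held (July 1 – December 10, 2020): 163 out of 365
Tax = €2,400,000 × 3.5% × 163/365 = €37,512.3288

€37,512.33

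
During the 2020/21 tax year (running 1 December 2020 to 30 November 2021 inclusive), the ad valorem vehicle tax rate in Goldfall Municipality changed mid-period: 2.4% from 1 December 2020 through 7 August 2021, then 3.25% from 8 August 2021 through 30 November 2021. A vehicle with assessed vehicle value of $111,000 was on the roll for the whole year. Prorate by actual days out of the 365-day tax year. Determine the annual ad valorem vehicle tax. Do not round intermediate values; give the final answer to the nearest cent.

$2,961.27

1 December 2020 – 7 August 2021: 250 days at 2.4% → $111,000 × 2.4% × 250/365 = $1,824.6575
8 August – 30 November 2021: 115 days at 3.25% → $111,000 × 3.25% × 115/365 = $1,136.6096
Total = $2,961.2671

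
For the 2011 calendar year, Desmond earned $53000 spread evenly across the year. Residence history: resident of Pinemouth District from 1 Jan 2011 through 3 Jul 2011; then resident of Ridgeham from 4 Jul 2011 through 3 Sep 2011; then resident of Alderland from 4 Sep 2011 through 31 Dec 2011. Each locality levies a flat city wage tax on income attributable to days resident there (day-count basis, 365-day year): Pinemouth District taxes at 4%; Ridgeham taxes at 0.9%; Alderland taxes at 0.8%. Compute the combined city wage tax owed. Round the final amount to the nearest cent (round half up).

$1287.97

Pinemouth District, 1 Jan – 3 Jul 2011: 184 days → $53000 × 4% × 184/365 = $1068.7123
Ridgeham, 4 Jul – 3 Sep 2011: 62 days → $53000 × 0.9% × 62/365 = $81.0247
Alderland, 4 Sep – 31 Dec 2011: 119 days → $53000 × 0.8% × 119/365 = $138.2356
Total = $1287.9726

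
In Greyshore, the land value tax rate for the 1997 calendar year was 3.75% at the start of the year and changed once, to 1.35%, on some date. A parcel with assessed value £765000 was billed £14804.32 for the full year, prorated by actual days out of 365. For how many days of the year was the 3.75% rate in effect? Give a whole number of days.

89 days

Let d = days at the first rate; then 365 − d days at the second rate.
£765000 × [3.75%·d + 1.35%·(365−d)] / 365 = £14804.32
Solving gives d = 89, so the new rate took effect on 31 Mar 1997.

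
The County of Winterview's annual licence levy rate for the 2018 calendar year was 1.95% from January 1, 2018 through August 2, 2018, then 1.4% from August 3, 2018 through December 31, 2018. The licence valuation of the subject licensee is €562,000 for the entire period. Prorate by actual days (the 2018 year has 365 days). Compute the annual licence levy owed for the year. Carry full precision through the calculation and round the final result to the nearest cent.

January 1 – August 2, 2018: 214 days at 1.95% → €562,000 × 1.95% × 214/365 = €6,425.2767
August 3 – December 31, 2018: 151 days at 1.4% → €562,000 × 1.4% × 151/365 = €3,254.9808
Total = €9,680.2575

€9,680.26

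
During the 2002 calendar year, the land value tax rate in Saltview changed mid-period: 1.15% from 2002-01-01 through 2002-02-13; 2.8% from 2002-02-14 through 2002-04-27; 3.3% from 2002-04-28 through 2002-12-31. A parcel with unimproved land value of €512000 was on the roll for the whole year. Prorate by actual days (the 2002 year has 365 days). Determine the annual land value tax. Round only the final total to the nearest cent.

2002-01-01 to 2002-02-13: 44 days at 1.15% → €512000 × 1.15% × 44/365 = €709.7863
2002-02-14 to 2002-04-27: 73 days at 2.8% → €512000 × 2.8% × 73/365 = €2867.2000
2002-04-28 to 2002-12-31: 248 days at 3.3% → €512000 × 3.3% × 248/365 = €11480.0219
Total = €15057.0082

€15057.01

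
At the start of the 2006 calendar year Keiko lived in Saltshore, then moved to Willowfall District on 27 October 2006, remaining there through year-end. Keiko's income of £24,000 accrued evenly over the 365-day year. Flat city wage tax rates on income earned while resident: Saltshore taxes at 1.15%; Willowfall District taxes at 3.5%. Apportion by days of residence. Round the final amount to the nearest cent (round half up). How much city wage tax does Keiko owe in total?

£377.98

Saltshore, 1 January – 26 October 2006: 299 days → £24,000 × 1.15% × 299/365 = £226.0932
Willowfall District, 27 October – 31 December 2006: 66 days → £24,000 × 3.5% × 66/365 = £151.8904
Total = £377.9836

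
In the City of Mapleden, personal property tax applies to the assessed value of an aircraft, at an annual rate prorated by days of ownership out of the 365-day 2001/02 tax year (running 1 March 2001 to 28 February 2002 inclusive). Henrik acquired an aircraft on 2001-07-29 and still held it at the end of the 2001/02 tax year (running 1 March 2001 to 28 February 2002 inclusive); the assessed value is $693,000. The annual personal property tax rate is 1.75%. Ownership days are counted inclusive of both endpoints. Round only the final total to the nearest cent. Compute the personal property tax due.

$7,143.60

Days held (2001-07-29 to 2002-02-28): 215 out of 365
Tax = $693,000 × 1.75% × 215/365 = $7,143.5959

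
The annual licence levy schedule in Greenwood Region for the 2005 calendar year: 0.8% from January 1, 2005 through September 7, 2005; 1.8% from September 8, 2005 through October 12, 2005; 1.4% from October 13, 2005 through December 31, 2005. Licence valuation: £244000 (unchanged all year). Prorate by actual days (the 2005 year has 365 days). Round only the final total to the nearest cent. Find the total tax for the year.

January 1 – September 7, 2005: 250 days at 0.8% → £244000 × 0.8% × 250/365 = £1336.9863
September 8 – October 12, 2005: 35 days at 1.8% → £244000 × 1.8% × 35/365 = £421.1507
October 13 – December 31, 2005: 80 days at 1.4% → £244000 × 1.4% × 80/365 = £748.7123
Total = £2506.8493

£2506.85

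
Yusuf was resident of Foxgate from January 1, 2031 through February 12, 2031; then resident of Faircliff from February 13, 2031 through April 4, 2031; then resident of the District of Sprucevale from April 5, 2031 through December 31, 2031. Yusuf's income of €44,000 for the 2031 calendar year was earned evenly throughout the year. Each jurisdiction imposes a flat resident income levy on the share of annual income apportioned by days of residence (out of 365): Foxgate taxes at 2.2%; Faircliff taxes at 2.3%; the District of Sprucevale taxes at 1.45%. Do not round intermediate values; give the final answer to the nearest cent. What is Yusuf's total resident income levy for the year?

Foxgate, January 1 – February 12, 2031: 43 days → €44,000 × 2.2% × 43/365 = €114.0384
Faircliff, February 13 – April 4, 2031: 51 days → €44,000 × 2.3% × 51/365 = €141.4027
The District of Sprucevale, April 5 – December 31, 2031: 271 days → €44,000 × 1.45% × 271/365 = €473.6932
Total = €729.1342

€729.13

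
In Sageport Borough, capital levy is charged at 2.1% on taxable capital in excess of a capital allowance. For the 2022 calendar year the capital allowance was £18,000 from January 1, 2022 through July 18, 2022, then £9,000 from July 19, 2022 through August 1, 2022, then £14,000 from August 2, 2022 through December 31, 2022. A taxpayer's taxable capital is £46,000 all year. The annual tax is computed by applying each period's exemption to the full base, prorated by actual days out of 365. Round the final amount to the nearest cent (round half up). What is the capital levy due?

£630.23

January 1 – July 18, 2022: 199 days, exemption £18,000 → (£46,000 − £18,000) × 2.1% × 199/365 = £320.5808
July 19 – August 1, 2022: 14 days, exemption £9,000 → (£46,000 − £9,000) × 2.1% × 14/365 = £29.8027
August 2 – December 31, 2022: 152 days, exemption £14,000 → (£46,000 − £14,000) × 2.1% × 152/365 = £279.8466
Total = £630.2301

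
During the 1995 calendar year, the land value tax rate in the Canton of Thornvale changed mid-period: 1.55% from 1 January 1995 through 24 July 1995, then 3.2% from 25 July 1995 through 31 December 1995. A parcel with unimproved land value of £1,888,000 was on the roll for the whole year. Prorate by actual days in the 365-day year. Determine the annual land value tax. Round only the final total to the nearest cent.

£42,919.67

1 January – 24 July 1995: 205 days at 1.55% → £1,888,000 × 1.55% × 205/365 = £16,435.9452
25 July – 31 December 1995: 160 days at 3.2% → £1,888,000 × 3.2% × 160/365 = £26,483.7260
Total = £42,919.6712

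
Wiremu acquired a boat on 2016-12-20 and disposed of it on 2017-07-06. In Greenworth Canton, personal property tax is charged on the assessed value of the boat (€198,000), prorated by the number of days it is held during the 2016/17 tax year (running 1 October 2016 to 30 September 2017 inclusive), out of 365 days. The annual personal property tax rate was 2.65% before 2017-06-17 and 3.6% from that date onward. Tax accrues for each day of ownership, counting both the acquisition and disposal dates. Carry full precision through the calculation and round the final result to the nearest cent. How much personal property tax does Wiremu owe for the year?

2016-12-20 to 2017-06-16: 179 days at 2.65% → €198,000 × 2.65% × 179/365 = €2,573.1863
2017-06-17 to 2017-07-06: 20 days at 3.6% → €198,000 × 3.6% × 20/365 = €390.5753
Total = €2,963.7616

€2,963.76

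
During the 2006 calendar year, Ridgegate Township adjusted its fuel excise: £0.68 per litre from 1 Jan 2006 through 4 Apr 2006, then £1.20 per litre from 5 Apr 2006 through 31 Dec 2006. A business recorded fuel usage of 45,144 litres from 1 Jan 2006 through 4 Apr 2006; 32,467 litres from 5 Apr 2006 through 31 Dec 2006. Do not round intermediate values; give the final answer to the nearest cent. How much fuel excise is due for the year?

£69,658.32

1 Jan – 4 Apr 2006: 45,144 litres at £0.68/litre → £30,697.92
5 Apr – 31 Dec 2006: 32,467 litres at £1.20/litre → £38,960.40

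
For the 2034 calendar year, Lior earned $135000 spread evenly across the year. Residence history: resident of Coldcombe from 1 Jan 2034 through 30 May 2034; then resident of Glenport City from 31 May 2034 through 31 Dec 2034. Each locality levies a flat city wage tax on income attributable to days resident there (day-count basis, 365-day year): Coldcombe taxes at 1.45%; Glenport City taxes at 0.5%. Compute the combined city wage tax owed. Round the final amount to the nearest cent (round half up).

Coldcombe, 1 Jan – 30 May 2034: 150 days → $135000 × 1.45% × 150/365 = $804.4521
Glenport City, 31 May – 31 Dec 2034: 215 days → $135000 × 0.5% × 215/365 = $397.6027
Total = $1202.0548

$1202.05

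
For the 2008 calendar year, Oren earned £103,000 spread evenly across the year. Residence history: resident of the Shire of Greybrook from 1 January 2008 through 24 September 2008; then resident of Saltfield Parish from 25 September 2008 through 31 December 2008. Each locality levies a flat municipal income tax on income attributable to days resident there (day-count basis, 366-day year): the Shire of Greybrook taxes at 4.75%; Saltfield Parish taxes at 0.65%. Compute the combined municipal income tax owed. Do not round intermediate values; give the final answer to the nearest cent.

The Shire of Greybrook, 1 January – 24 September 2008: 268 days → £103,000 × 4.75% × 268/366 = £3,582.4863
Saltfield Parish, 25 September – 31 December 2008: 98 days → £103,000 × 0.65% × 98/366 = £179.2650
Total = £3,761.7514

£3,761.75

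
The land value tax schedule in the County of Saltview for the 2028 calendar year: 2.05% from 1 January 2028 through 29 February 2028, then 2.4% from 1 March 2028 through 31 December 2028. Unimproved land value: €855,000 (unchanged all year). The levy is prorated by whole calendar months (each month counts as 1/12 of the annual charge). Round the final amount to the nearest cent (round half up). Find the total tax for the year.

€20,021.25

1 January – 29 February 2028: 2 months at 2.05% → €855,000 × 2.05% × 2/12 = €2,921.2500
1 March – 31 December 2028: 10 months at 2.4% → €855,000 × 2.4% × 10/12 = €17,100.0000
Total = €20,021.2500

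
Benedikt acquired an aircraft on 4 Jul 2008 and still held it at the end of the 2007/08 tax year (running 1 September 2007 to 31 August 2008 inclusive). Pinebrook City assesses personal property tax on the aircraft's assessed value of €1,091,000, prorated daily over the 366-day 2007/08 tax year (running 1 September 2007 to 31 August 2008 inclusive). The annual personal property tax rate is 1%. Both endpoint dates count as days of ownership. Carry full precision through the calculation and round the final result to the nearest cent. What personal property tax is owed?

Days held (4 Jul – 31 Aug 2008): 59 out of 366
Tax = €1,091,000 × 1% × 59/366 = €1,758.7158

€1,758.72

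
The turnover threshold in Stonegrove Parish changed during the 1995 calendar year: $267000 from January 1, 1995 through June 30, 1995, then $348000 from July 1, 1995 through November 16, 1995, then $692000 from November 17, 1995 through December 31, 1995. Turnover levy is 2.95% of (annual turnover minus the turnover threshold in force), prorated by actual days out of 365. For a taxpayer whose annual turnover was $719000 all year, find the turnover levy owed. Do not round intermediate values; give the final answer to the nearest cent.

January 1 – June 30, 1995: 181 days, exemption $267000 → ($719000 − $267000) × 2.95% × 181/365 = $6612.2027
July 1 – November 16, 1995: 139 days, exemption $348000 → ($719000 − $348000) × 2.95% × 139/365 = $4167.9055
November 17 – December 31, 1995: 45 days, exemption $692000 → ($719000 − $692000) × 2.95% × 45/365 = $98.1986
Total = $10878.3068

$10878.31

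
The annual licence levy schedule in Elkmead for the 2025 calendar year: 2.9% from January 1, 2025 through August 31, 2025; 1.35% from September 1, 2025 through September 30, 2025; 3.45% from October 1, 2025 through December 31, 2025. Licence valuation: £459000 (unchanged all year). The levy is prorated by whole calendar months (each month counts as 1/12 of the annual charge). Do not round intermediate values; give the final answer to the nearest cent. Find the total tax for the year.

£13349.25

January 1 – August 31, 2025: 8 months at 2.9% → £459000 × 2.9% × 8/12 = £8874.0000
September 1 – September 30, 2025: 1 month at 1.35% → £459000 × 1.35% × 1/12 = £516.3750
October 1 – December 31, 2025: 3 months at 3.45% → £459000 × 3.45% × 3/12 = £3958.8750
Total = £13349.2500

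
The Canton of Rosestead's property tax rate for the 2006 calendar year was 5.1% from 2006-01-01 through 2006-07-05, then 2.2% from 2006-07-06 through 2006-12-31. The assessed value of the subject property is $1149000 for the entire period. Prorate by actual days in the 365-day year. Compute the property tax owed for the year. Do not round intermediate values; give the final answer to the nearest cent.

2006-01-01 to 2006-07-05: 186 days at 5.1% → $1149000 × 5.1% × 186/365 = $29861.4082
2006-07-06 to 2006-12-31: 179 days at 2.2% → $1149000 × 2.2% × 179/365 = $12396.6082
Total = $42258.0164

$42258.02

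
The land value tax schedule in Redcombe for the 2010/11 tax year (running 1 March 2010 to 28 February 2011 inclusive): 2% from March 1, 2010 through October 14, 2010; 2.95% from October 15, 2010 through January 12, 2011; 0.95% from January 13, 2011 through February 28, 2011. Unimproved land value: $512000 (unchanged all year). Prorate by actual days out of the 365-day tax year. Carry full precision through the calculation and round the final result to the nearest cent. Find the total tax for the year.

March 1 – October 14, 2010: 228 days at 2% → $512000 × 2% × 228/365 = $6396.4932
October 15, 2010 – January 12, 2011: 90 days at 2.95% → $512000 × 2.95% × 90/365 = $3724.2740
January 13 – February 28, 2011: 47 days at 0.95% → $512000 × 0.95% × 47/365 = $626.3233
Total = $10747.0904

$10747.09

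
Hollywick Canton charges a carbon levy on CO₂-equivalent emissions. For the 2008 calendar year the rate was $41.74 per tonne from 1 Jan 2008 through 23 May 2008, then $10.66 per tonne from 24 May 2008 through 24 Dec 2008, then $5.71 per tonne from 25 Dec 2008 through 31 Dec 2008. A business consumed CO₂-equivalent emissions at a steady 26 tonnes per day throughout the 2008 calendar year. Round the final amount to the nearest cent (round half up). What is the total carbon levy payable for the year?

1 Jan – 23 May 2008: 144 days × 26 tonnes/day = 3,744 tonnes at $41.74/tonne → $156274.56
24 May – 24 Dec 2008: 215 days × 26 tonnes/day = 5,590 tonnes at $10.66/tonne → $59589.40
25 Dec – 31 Dec 2008: 7 days × 26 tonnes/day = 182 tonnes at $5.71/tonne → $1039.22

$216903.18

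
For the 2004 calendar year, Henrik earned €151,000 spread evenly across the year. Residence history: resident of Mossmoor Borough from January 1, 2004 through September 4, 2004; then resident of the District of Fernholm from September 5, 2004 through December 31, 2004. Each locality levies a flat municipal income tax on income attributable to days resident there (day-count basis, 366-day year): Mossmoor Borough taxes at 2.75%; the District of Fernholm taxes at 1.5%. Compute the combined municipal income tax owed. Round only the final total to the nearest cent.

Mossmoor Borough, January 1 – September 4, 2004: 248 days → €151,000 × 2.75% × 248/366 = €2,813.7158
The District of Fernholm, September 5 – December 31, 2004: 118 days → €151,000 × 1.5% × 118/366 = €730.2459
Total = €3,543.9617

€3,543.96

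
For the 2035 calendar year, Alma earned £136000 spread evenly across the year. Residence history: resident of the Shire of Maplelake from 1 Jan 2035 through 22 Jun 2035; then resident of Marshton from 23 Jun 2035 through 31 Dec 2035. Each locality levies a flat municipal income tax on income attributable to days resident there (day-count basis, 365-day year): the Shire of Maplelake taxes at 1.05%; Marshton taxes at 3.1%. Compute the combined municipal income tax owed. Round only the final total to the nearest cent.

£2894.56

The Shire of Maplelake, 1 Jan – 22 Jun 2035: 173 days → £136000 × 1.05% × 173/365 = £676.8329
Marshton, 23 Jun – 31 Dec 2035: 192 days → £136000 × 3.1% × 192/365 = £2217.7315
Total = £2894.5644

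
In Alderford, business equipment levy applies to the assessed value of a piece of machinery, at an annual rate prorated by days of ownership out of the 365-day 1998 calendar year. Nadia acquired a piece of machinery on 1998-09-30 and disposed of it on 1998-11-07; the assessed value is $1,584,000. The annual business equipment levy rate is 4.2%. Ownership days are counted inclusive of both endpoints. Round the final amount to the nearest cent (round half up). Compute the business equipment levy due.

Days held (1998-09-30 to 1998-11-07): 39 out of 365
Tax = $1,584,000 × 4.2% × 39/365 = $7,108.4712

$7,108.47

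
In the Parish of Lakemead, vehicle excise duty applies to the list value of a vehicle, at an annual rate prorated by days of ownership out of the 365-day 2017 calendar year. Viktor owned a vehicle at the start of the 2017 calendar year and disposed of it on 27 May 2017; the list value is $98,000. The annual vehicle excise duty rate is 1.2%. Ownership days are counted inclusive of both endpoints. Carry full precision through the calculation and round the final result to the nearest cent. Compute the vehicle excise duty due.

Days held (1 Jan – 27 May 2017): 147 out of 365
Tax = $98,000 × 1.2% × 147/365 = $473.6219

$473.62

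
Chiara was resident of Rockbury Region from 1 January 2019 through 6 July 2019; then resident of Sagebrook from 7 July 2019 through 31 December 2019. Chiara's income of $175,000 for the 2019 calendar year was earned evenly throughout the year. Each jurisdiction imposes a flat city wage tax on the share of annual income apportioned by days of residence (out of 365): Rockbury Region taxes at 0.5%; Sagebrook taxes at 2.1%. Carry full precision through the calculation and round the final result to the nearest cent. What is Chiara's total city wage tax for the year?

Rockbury Region, 1 January – 6 July 2019: 187 days → $175,000 × 0.5% × 187/365 = $448.2877
Sagebrook, 7 July – 31 December 2019: 178 days → $175,000 × 2.1% × 178/365 = $1,792.1918
Total = $2,240.4795

$2,240.48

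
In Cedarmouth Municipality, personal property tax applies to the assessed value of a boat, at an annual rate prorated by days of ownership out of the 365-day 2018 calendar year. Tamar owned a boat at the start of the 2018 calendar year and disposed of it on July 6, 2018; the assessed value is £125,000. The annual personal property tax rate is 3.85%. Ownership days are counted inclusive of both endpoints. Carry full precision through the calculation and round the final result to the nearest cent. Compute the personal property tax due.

Days held (January 1 – July 6, 2018): 187 out of 365
Tax = £125,000 × 3.85% × 187/365 = £2,465.5822

£2,465.58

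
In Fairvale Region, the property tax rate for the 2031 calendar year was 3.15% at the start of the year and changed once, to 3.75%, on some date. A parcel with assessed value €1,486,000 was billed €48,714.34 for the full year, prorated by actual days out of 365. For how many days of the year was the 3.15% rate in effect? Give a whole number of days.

Let d = days at the first rate; then 365 − d days at the second rate.
€1,486,000 × [3.15%·d + 3.75%·(365−d)] / 365 = €48,714.34
Solving gives d = 287, so the new rate took effect on 15 October 2031.

287 days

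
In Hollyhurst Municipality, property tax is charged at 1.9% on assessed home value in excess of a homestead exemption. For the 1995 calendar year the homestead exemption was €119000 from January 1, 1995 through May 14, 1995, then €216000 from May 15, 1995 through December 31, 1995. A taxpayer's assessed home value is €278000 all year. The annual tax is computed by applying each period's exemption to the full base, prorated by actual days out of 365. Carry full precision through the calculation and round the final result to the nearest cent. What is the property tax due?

€1854.61

January 1 – May 14, 1995: 134 days, exemption €119000 → (€278000 − €119000) × 1.9% × 134/365 = €1109.0795
May 15 – December 31, 1995: 231 days, exemption €216000 → (€278000 − €216000) × 1.9% × 231/365 = €745.5288
Total = €1854.6082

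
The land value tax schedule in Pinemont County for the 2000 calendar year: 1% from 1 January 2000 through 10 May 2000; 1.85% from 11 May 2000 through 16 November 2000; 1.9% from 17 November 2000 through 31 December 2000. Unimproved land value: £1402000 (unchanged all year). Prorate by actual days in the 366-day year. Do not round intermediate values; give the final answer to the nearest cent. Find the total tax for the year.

1 January – 10 May 2000: 131 days at 1% → £1402000 × 1% × 131/366 = £5018.0874
11 May – 16 November 2000: 190 days at 1.85% → £1402000 × 1.85% × 190/366 = £13464.5628
17 November – 31 December 2000: 45 days at 1.9% → £1402000 × 1.9% × 45/366 = £3275.1639
Total = £21757.8142

£21757.81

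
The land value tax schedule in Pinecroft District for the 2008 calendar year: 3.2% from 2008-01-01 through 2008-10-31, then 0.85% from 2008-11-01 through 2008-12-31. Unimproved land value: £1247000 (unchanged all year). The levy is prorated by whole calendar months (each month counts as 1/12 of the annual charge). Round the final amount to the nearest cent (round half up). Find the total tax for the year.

£35019.92

2008-01-01 to 2008-10-31: 10 months at 3.2% → £1247000 × 3.2% × 10/12 = £33253.3333
2008-11-01 to 2008-12-31: 2 months at 0.85% → £1247000 × 0.85% × 2/12 = £1766.5833
Total = £35019.9167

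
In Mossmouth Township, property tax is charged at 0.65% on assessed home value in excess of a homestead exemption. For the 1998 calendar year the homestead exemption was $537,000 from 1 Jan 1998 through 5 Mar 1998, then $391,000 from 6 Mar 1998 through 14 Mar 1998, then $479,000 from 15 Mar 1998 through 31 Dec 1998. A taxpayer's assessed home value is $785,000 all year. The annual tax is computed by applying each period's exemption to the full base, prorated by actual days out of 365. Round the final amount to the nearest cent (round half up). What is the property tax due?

1 Jan – 5 Mar 1998: 64 days, exemption $537,000 → ($785,000 − $537,000) × 0.65% × 64/365 = $282.6521
6 Mar – 14 Mar 1998: 9 days, exemption $391,000 → ($785,000 − $391,000) × 0.65% × 9/365 = $63.1479
15 Mar – 31 Dec 1998: 292 days, exemption $479,000 → ($785,000 − $479,000) × 0.65% × 292/365 = $1,591.2000
Total = $1,937.0000

$1,937.00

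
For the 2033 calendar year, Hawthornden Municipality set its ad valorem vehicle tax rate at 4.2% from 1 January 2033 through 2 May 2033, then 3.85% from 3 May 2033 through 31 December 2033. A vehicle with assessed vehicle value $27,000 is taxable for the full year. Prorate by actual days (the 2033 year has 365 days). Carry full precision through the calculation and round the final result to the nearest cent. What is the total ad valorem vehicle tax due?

1 January – 2 May 2033: 122 days at 4.2% → $27,000 × 4.2% × 122/365 = $379.0356
3 May – 31 December 2033: 243 days at 3.85% → $27,000 × 3.85% × 243/365 = $692.0507
Total = $1,071.0863

$1,071.09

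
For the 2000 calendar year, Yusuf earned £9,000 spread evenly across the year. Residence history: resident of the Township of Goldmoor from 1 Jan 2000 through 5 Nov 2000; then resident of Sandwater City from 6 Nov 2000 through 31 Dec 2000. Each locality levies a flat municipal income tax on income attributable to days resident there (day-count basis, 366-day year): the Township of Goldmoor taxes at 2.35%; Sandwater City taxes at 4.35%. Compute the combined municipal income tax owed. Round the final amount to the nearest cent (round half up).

£239.04

The Township of Goldmoor, 1 Jan – 5 Nov 2000: 310 days → £9,000 × 2.35% × 310/366 = £179.1393
Sandwater City, 6 Nov – 31 Dec 2000: 56 days → £9,000 × 4.35% × 56/366 = £59.9016
Total = £239.0410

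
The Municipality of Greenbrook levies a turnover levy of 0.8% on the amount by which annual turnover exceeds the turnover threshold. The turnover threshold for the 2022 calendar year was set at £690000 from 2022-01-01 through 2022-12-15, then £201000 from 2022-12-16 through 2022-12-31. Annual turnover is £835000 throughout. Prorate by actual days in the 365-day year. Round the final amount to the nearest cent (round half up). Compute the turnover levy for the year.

2022-01-01 to 2022-12-15: 349 days, exemption £690000 → (£835000 − £690000) × 0.8% × 349/365 = £1109.1507
2022-12-16 to 2022-12-31: 16 days, exemption £201000 → (£835000 − £201000) × 0.8% × 16/365 = £222.3342
Total = £1331.4849

£1331.48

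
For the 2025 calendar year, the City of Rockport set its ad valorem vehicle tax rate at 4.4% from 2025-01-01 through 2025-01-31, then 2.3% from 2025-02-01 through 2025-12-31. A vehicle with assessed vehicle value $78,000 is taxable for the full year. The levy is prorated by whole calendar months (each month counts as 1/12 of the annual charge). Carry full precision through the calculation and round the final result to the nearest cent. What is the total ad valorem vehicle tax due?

2025-01-01 to 2025-01-31: 1 month at 4.4% → $78,000 × 4.4% × 1/12 = $286.0000
2025-02-01 to 2025-12-31: 11 months at 2.3% → $78,000 × 2.3% × 11/12 = $1,644.5000
Total = $1,930.5000

$1,930.50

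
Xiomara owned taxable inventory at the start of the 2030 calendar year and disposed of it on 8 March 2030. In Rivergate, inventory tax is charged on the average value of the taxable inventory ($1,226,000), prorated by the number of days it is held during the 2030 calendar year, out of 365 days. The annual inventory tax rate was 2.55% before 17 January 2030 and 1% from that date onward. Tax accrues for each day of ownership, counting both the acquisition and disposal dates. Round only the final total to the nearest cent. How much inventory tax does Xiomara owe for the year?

$3,083.47

1 January – 16 January 2030: 16 days at 2.55% → $1,226,000 × 2.55% × 16/365 = $1,370.4329
17 January – 8 March 2030: 51 days at 1% → $1,226,000 × 1% × 51/365 = $1,713.0411
Total = $3,083.4740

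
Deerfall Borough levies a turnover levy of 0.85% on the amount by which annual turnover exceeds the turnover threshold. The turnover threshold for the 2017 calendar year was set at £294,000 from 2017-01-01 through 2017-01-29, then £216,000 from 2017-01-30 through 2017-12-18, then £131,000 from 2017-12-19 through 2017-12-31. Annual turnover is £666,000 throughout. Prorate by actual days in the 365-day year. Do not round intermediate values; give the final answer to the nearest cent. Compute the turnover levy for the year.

£3,798.06

2017-01-01 to 2017-01-29: 29 days, exemption £294,000 → (£666,000 − £294,000) × 0.85% × 29/365 = £251.2274
2017-01-30 to 2017-12-18: 323 days, exemption £216,000 → (£666,000 − £216,000) × 0.85% × 323/365 = £3,384.8630
2017-12-19 to 2017-12-31: 13 days, exemption £131,000 → (£666,000 − £131,000) × 0.85% × 13/365 = £161.9658
Total = £3,798.0562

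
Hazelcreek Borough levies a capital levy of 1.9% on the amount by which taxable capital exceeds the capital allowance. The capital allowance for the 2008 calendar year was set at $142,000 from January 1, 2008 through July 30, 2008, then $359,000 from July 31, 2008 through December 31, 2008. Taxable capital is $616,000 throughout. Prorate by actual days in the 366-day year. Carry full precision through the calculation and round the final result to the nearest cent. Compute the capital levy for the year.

January 1 – July 30, 2008: 212 days, exemption $142,000 → ($616,000 − $142,000) × 1.9% × 212/366 = $5,216.5902
July 31 – December 31, 2008: 154 days, exemption $359,000 → ($616,000 − $359,000) × 1.9% × 154/366 = $2,054.5956
Total = $7,271.1858

$7,271.19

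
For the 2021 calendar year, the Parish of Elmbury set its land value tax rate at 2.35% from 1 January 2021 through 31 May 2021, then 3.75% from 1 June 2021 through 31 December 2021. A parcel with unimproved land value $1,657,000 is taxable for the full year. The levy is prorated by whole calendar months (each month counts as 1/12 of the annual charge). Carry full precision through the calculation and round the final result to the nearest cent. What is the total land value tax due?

1 January – 31 May 2021: 5 months at 2.35% → $1,657,000 × 2.35% × 5/12 = $16,224.7917
1 June – 31 December 2021: 7 months at 3.75% → $1,657,000 × 3.75% × 7/12 = $36,246.8750
Total = $52,471.6667

$52,471.67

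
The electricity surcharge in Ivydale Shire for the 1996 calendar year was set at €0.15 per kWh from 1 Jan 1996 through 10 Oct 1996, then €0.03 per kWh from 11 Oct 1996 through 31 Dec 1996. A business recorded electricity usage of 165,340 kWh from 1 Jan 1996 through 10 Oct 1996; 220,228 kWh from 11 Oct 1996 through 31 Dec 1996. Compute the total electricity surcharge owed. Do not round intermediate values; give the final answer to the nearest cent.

1 Jan – 10 Oct 1996: 165,340 kWh at €0.15/kWh → €24,801.00
11 Oct – 31 Dec 1996: 220,228 kWh at €0.03/kWh → €6,606.84

€31,407.84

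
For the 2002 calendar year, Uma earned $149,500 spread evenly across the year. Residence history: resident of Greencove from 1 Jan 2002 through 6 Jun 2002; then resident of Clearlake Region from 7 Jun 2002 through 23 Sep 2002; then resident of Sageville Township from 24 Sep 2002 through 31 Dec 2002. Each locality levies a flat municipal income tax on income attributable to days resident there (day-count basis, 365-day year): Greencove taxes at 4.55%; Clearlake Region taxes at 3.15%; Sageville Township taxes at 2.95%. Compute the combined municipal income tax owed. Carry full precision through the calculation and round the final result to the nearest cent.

$5,528.43

Greencove, 1 Jan – 6 Jun 2002: 157 days → $149,500 × 4.55% × 157/365 = $2,925.8993
Clearlake Region, 7 Jun – 23 Sep 2002: 109 days → $149,500 × 3.15% × 109/365 = $1,406.3240
Sageville Township, 24 Sep – 31 Dec 2002: 99 days → $149,500 × 2.95% × 99/365 = $1,196.2048
Total = $5,528.4281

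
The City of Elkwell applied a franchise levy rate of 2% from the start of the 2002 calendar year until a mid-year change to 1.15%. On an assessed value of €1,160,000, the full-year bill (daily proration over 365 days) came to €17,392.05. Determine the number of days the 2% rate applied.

Let d = days at the first rate; then 365 − d days at the second rate.
€1,160,000 × [2%·d + 1.15%·(365−d)] / 365 = €17,392.05
Solving gives d = 150, so the new rate took effect on 31 May 2002.

150 days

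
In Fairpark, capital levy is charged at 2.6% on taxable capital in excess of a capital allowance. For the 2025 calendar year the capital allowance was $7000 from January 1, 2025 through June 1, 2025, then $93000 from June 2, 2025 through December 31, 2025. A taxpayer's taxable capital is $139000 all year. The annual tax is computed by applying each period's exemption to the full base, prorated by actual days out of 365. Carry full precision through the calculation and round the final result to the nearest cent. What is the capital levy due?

January 1 – June 1, 2025: 152 days, exemption $7000 → ($139000 − $7000) × 2.6% × 152/365 = $1429.2164
June 2 – December 31, 2025: 213 days, exemption $93000 → ($139000 − $93000) × 2.6% × 213/365 = $697.9397
Total = $2127.1562

$2127.16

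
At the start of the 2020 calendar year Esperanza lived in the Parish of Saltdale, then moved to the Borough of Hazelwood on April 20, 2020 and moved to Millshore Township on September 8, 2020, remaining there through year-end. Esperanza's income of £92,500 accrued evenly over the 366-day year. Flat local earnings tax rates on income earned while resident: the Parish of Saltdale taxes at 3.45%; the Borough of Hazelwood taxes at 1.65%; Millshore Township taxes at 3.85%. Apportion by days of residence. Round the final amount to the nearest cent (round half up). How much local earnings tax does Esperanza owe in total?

The Parish of Saltdale, January 1 – April 19, 2020: 110 days → £92,500 × 3.45% × 110/366 = £959.1189
The Borough of Hazelwood, April 20 – September 7, 2020: 141 days → £92,500 × 1.65% × 141/366 = £587.9816
Millshore Township, September 8 – December 31, 2020: 115 days → £92,500 × 3.85% × 115/366 = £1,118.9720
Total = £2,666.0724

£2,666.07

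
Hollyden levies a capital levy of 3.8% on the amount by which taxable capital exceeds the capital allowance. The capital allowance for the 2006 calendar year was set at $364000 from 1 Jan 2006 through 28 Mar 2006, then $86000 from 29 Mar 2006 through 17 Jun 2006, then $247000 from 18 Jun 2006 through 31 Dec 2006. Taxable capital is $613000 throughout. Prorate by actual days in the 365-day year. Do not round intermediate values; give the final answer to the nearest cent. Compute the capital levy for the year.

1 Jan – 28 Mar 2006: 87 days, exemption $364000 → ($613000 − $364000) × 3.8% × 87/365 = $2255.3260
29 Mar – 17 Jun 2006: 81 days, exemption $86000 → ($613000 − $86000) × 3.8% × 81/365 = $4444.1260
18 Jun – 31 Dec 2006: 197 days, exemption $247000 → ($613000 − $247000) × 3.8% × 197/365 = $7506.5096
Total = $14205.9616

$14205.96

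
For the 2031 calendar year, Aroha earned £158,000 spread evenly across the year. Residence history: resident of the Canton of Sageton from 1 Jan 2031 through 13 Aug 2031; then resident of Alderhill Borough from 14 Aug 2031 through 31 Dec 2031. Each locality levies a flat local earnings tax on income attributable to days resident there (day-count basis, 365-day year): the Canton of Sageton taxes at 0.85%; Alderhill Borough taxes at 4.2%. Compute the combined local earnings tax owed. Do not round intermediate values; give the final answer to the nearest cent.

The Canton of Sageton, 1 Jan – 13 Aug 2031: 225 days → £158,000 × 0.85% × 225/365 = £827.8767
Alderhill Borough, 14 Aug – 31 Dec 2031: 140 days → £158,000 × 4.2% × 140/365 = £2,545.3151
Total = £3,373.1918

£3,373.19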